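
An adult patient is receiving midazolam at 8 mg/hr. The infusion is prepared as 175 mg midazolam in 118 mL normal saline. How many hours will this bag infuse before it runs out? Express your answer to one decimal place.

Concentration = 175 mg ÷ 118 mL = 1.483051 mg/mL
Rate = 8 mg/hr ÷ 1.483051 mg/mL = 5.394286 mL/hr
Duration = 118 mL ÷ 5.394286 mL/hr = 21.875 hr

21.9 hours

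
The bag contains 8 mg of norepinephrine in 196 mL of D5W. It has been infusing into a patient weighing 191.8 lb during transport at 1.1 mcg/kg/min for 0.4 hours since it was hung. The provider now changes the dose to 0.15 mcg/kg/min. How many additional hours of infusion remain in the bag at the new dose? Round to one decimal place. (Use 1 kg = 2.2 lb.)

7.3 hours

Initial rate:
Weight = 191.8 lb ÷ 2.2 lb/kg = 87.18182 kg
Dose = 1.1 mcg/kg/min × 87.18182 kg = 95.9 mcg/min
95.9 mcg/min × 60 min/hr = 5754 mcg/hr
Concentration = 8 mg ÷ 196 mL = 0.04081633 mg/mL = 40.81633 mcg/mL
Rate = 5754 mcg/hr ÷ 40.81633 mcg/mL = 140.973 mL/hr
Volume infused so far = 140.973 mL/hr × 0.4 hr = 56.3892 mL
Volume remaining = 196 − 56.3892 = 139.6108 mL
New rate:
Dose = 0.15 mcg/kg/min × 87.18182 kg = 13.07727 mcg/min
13.07727 mcg/min × 60 min/hr = 784.6364 mcg/hr
Rate = 784.6364 mcg/hr ÷ 40.81633 mcg/mL = 19.22359 mL/hr
Time remaining = 139.6108 mL ÷ 19.22359 mL/hr = 7.262472 hr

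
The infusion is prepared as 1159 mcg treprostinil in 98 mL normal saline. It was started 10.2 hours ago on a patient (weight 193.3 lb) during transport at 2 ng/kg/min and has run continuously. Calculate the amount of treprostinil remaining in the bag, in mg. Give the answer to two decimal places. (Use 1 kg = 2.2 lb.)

1.05 mg

Weight = 193.3 lb ÷ 2.2 lb/kg = 87.86364 kg
Dose = 2 ng/kg/min × 87.86364 kg = 175.7273 ng/min
175.7273 ng/min × 60 min/hr = 10543.64 ng/hr
Concentration = 1159 mcg ÷ 98 mL = 11.82653 mcg/mL = 11826.53 ng/mL
Rate = 10543.64 ng/hr ÷ 11826.53 ng/mL = 0.891524 mL/hr
Volume infused = 0.891524 mL/hr × 10.2 hr = 9.093545 mL
Volume remaining = 98 − 9.093545 = 88.90645 mL
Drug remaining = 88.90645 mL × 11826.53 ng/mL = 1051455 ng = 1.051455 mg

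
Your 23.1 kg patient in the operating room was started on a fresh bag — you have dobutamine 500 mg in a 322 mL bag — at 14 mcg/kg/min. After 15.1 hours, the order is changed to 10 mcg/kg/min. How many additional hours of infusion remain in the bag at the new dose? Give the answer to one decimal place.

Initial rate:
Dose = 14 mcg/kg/min × 23.1 kg = 323.4 mcg/min
323.4 mcg/min × 60 min/hr = 19404 mcg/hr
Concentration = 500 mg ÷ 322 mL = 1.552795 mg/mL = 1552.795 mcg/mL
Rate = 19404 mcg/hr ÷ 1552.795 mcg/mL = 12.49618 mL/hr
Volume infused so far = 12.49618 mL/hr × 15.1 hr = 188.6923 mL
Volume remaining = 322 − 188.6923 = 133.3077 mL
New rate:
Dose = 10 mcg/kg/min × 23.1 kg = 231 mcg/min
231 mcg/min × 60 min/hr = 13860 mcg/hr
Rate = 13860 mcg/hr ÷ 1552.795 mcg/mL = 8.92584 mL/hr
Time remaining = 133.3077 mL ÷ 8.92584 mL/hr = 14.93504 hr

14.9 hours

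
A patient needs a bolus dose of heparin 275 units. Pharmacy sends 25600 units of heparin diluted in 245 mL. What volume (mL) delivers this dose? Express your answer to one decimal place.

Concentration = 25600 units ÷ 245 mL = 104.4898 units/mL
Volume = 275 units ÷ 104.4898 units/mL = 2.631836 mL

2.6 mL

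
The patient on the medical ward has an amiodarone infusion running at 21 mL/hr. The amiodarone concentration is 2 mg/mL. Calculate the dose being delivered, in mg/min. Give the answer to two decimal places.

0.70 mg/min

Drug rate = 21 mL/hr × 2 mg/mL = 42 mg/hr
42 mg/hr ÷ 60 min/hr = 0.7 mg/min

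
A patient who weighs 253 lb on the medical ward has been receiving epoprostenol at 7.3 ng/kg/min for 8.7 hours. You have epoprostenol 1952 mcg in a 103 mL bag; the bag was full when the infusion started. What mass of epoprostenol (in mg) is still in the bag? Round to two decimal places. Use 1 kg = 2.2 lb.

1.51 mg

Weight = 253 lb ÷ 2.2 lb/kg = 115 kg
Dose = 7.3 ng/kg/min × 115 kg = 839.5 ng/min
839.5 ng/min × 60 min/hr = 50370 ng/hr
Concentration = 1952 mcg ÷ 103 mL = 18.95146 mcg/mL = 18951.46 ng/mL
Rate = 50370 ng/hr ÷ 18951.46 ng/mL = 2.657843 mL/hr
Volume infused = 2.657843 mL/hr × 8.7 hr = 23.12324 mL
Volume remaining = 103 − 23.12324 = 79.87676 mL
Drug remaining = 79.87676 mL × 18951.46 ng/mL = 1513781 ng = 1.513781 mg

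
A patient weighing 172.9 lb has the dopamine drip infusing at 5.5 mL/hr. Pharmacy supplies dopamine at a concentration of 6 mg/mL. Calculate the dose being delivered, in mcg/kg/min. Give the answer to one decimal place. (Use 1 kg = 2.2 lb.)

Weight = 172.9 lb ÷ 2.2 lb/kg = 78.59091 kg
Concentration = 6 mg/mL = 6000 mcg/mL
Drug rate = 5.5 mL/hr × 6000 mcg/mL = 33000 mcg/hr
33000 mcg/hr ÷ 60 min/hr = 550 mcg/min
550 mcg/min ÷ 78.59091 kg = 6.998265 mcg/kg/min

7.0 mcg/kg/min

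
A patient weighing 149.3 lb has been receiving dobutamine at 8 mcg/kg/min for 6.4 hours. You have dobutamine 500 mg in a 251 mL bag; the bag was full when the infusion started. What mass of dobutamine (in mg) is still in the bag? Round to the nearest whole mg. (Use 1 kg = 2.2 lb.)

292 mg

Weight = 149.3 lb ÷ 2.2 lb/kg = 67.86364 kg
Dose = 8 mcg/kg/min × 67.86364 kg = 542.9091 mcg/min
542.9091 mcg/min × 60 min/hr = 32574.55 mcg/hr
Concentration = 500 mg ÷ 251 mL = 1.992032 mg/mL = 1992.032 mcg/mL
Rate = 32574.55 mcg/hr ÷ 1992.032 mcg/mL = 16.35242 mL/hr
Volume infused = 16.35242 mL/hr × 6.4 hr = 104.6555 mL
Volume remaining = 251 − 104.6555 = 146.3445 mL
Drug remaining = 146.3445 mL × 1992.032 mcg/mL = 291522.9 mcg = 291.5229 mg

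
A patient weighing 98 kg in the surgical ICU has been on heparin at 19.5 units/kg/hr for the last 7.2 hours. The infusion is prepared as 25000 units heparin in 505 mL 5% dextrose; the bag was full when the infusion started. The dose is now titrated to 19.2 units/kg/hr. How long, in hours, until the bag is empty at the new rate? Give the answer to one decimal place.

Initial rate:
Dose = 19.5 units/kg/hr × 98 kg = 1911 units/hr
Concentration = 25000 units ÷ 505 mL = 49.50495 units/mL
Rate = 1911 units/hr ÷ 49.50495 units/mL = 38.6022 mL/hr
Volume infused so far = 38.6022 mL/hr × 7.2 hr = 277.9358 mL
Volume remaining = 505 − 277.9358 = 227.0642 mL
New rate:
Dose = 19.2 units/kg/hr × 98 kg = 1881.6 units/hr
Rate = 1881.6 units/hr ÷ 49.50495 units/mL = 38.00832 mL/hr
Time remaining = 227.0642 mL ÷ 38.00832 mL/hr = 5.974065 hr

6.0 hours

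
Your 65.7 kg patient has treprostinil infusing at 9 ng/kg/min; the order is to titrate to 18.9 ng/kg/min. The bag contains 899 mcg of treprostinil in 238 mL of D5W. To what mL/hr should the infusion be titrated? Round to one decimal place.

Dose = 18.9 ng/kg/min × 65.7 kg = 1241.73 ng/min
1241.73 ng/min × 60 min/hr = 74503.8 ng/hr
Concentration = 899 mcg ÷ 238 mL = 3.777311 mcg/mL = 3777.311 ng/mL
Rate = 74503.8 ng/hr ÷ 3777.311 ng/mL = 19.72403 mL/hr

19.7 mL/hr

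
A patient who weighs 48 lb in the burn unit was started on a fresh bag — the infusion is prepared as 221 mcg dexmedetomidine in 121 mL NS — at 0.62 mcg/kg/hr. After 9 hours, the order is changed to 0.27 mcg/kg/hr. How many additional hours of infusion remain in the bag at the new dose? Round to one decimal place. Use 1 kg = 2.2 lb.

16.8 hours

Initial rate:
Weight = 48 lb ÷ 2.2 lb/kg = 21.81818 kg
Dose = 0.62 mcg/kg/hr × 21.81818 kg = 13.52727 mcg/hr
Concentration = 221 mcg ÷ 121 mL = 1.826446 mcg/mL
Rate = 13.52727 mcg/hr ÷ 1.826446 mcg/mL = 7.406335 mL/hr
Volume infused so far = 7.406335 mL/hr × 9 hr = 66.65701 mL
Volume remaining = 121 − 66.65701 = 54.34299 mL
New rate:
Dose = 0.27 mcg/kg/hr × 21.81818 kg = 5.890909 mcg/hr
Rate = 5.890909 mcg/hr ÷ 1.826446 mcg/mL = 3.225339 mL/hr
Time remaining = 54.34299 mL ÷ 3.225339 mL/hr = 16.84877 hr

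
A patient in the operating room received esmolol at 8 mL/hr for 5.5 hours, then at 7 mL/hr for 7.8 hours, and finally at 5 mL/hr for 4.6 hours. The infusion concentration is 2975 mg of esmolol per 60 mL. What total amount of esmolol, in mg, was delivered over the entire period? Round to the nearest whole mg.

6029 mg

Concentration = 2975 mg ÷ 60 mL = 49.58333 mg/mL
Stage 1: 8 mL/hr × 5.5 hr = 44 mL → 44 mL × 49.58333 mg/mL = 2181.667 mg
Stage 2: 7 mL/hr × 7.8 hr = 54.6 mL → 54.6 mL × 49.58333 mg/mL = 2707.25 mg
Stage 3: 5 mL/hr × 4.6 hr = 23 mL → 23 mL × 49.58333 mg/mL = 1140.417 mg
Total = 2181.667 + 2707.25 + 1140.417 = 6029.333 mg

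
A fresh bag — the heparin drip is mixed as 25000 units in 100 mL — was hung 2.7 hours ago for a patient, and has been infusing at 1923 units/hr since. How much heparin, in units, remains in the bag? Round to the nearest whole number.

Concentration = 25000 units ÷ 100 mL = 250 units/mL
Rate = 1923 units/hr ÷ 250 units/mL = 7.692 mL/hr
Volume infused = 7.692 mL/hr × 2.7 hr = 20.7684 mL
Volume remaining = 100 − 20.7684 = 79.2316 mL
Drug remaining = 79.2316 mL × 250 units/mL = 19807.9 units

19808 units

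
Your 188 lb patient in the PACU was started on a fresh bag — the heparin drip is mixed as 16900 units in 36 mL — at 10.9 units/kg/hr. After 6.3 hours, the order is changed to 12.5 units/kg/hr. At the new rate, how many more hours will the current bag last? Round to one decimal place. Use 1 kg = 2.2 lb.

Initial rate:
Weight = 188 lb ÷ 2.2 lb/kg = 85.45455 kg
Dose = 10.9 units/kg/hr × 85.45455 kg = 931.4545 units/hr
Concentration = 16900 units ÷ 36 mL = 469.4444 units/mL
Rate = 931.4545 units/hr ÷ 469.4444 units/mL = 1.984164 mL/hr
Volume infused so far = 1.984164 mL/hr × 6.3 hr = 12.50023 mL
Volume remaining = 36 − 12.50023 = 23.49977 mL
New rate:
Dose = 12.5 units/kg/hr × 85.45455 kg = 1068.182 units/hr
Rate = 1068.182 units/hr ÷ 469.4444 units/mL = 2.275417 mL/hr
Time remaining = 23.49977 mL ÷ 2.275417 mL/hr = 10.32768 hr

10.3 hours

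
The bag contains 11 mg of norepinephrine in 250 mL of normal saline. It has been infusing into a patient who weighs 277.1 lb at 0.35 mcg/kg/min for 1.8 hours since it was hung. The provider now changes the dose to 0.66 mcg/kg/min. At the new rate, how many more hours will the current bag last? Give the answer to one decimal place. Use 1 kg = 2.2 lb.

Initial rate:
Weight = 277.1 lb ÷ 2.2 lb/kg = 125.9545 kg
Dose = 0.35 mcg/kg/min × 125.9545 kg = 44.08409 mcg/min
44.08409 mcg/min × 60 min/hr = 2645.045 mcg/hr
Concentration = 11 mg ÷ 250 mL = 0.044 mg/mL = 44 mcg/mL
Rate = 2645.045 mcg/hr ÷ 44 mcg/mL = 60.11467 mL/hr
Volume infused so far = 60.11467 mL/hr × 1.8 hr = 108.2064 mL
Volume remaining = 250 − 108.2064 = 141.7936 mL
New rate:
Dose = 0.66 mcg/kg/min × 125.9545 kg = 83.13 mcg/min
83.13 mcg/min × 60 min/hr = 4987.8 mcg/hr
Rate = 4987.8 mcg/hr ÷ 44 mcg/mL = 113.3591 mL/hr
Time remaining = 141.7936 mL ÷ 113.3591 mL/hr = 1.250836 hr

1.3 hours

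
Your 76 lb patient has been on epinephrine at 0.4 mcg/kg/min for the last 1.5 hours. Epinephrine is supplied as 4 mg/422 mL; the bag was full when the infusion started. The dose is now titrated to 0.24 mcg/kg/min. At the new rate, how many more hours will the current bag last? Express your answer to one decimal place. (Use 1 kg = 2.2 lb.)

Initial rate:
Weight = 76 lb ÷ 2.2 lb/kg = 34.54545 kg
Dose = 0.4 mcg/kg/min × 34.54545 kg = 13.81818 mcg/min
13.81818 mcg/min × 60 min/hr = 829.0909 mcg/hr
Concentration = 4 mg ÷ 422 mL = 0.009478673 mg/mL = 9.478673 mcg/mL
Rate = 829.0909 mcg/hr ÷ 9.478673 mcg/mL = 87.46909 mL/hr
Volume infused so far = 87.46909 mL/hr × 1.5 hr = 131.2036 mL
Volume remaining = 422 − 131.2036 = 290.7964 mL
New rate:
Dose = 0.24 mcg/kg/min × 34.54545 kg = 8.290909 mcg/min
8.290909 mcg/min × 60 min/hr = 497.4545 mcg/hr
Rate = 497.4545 mcg/hr ÷ 9.478673 mcg/mL = 52.48145 mL/hr
Time remaining = 290.7964 mL ÷ 52.48145 mL/hr = 5.540936 hr

5.5 hours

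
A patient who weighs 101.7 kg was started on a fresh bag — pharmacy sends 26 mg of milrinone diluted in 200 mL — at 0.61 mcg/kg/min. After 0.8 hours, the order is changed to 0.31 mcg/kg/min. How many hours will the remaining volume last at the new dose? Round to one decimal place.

12.2 hours

Initial rate:
Dose = 0.61 mcg/kg/min × 101.7 kg = 62.037 mcg/min
62.037 mcg/min × 60 min/hr = 3722.22 mcg/hr
Concentration = 26 mg ÷ 200 mL = 0.13 mg/mL = 130 mcg/mL
Rate = 3722.22 mcg/hr ÷ 130 mcg/mL = 28.63246 mL/hr
Volume infused so far = 28.63246 mL/hr × 0.8 hr = 22.90597 mL
Volume remaining = 200 − 22.90597 = 177.094 mL
New rate:
Dose = 0.31 mcg/kg/min × 101.7 kg = 31.527 mcg/min
31.527 mcg/min × 60 min/hr = 1891.62 mcg/hr
Rate = 1891.62 mcg/hr ÷ 130 mcg/mL = 14.55092 mL/hr
Time remaining = 177.094 mL ÷ 14.55092 mL/hr = 12.17064 hr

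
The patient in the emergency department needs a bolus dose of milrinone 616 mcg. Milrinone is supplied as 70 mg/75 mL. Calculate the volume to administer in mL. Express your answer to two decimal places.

0.66 mL

Concentration = 70 mg ÷ 75 mL = 0.9333333 mg/mL = 933.3333 mcg/mL
Volume = 616 mcg ÷ 933.3333 mcg/mL = 0.66 mL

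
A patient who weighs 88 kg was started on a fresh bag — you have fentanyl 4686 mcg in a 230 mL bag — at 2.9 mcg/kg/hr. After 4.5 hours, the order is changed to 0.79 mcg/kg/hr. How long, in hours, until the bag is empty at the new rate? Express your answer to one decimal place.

Initial rate:
Dose = 2.9 mcg/kg/hr × 88 kg = 255.2 mcg/hr
Concentration = 4686 mcg ÷ 230 mL = 20.37391 mcg/mL
Rate = 255.2 mcg/hr ÷ 20.37391 mcg/mL = 12.52582 mL/hr
Volume infused so far = 12.52582 mL/hr × 4.5 hr = 56.3662 mL
Volume remaining = 230 − 56.3662 = 173.6338 mL
New rate:
Dose = 0.79 mcg/kg/hr × 88 kg = 69.52 mcg/hr
Rate = 69.52 mcg/hr ÷ 20.37391 mcg/mL = 3.412207 mL/hr
Time remaining = 173.6338 mL ÷ 3.412207 mL/hr = 50.88608 hr

50.9 hours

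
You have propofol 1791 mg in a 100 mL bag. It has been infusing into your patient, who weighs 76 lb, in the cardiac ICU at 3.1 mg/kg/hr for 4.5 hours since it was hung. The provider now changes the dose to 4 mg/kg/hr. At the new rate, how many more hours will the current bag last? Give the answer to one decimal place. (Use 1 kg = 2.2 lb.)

9.5 hours

Initial rate:
Weight = 76 lb ÷ 2.2 lb/kg = 34.54545 kg
Dose = 3.1 mg/kg/hr × 34.54545 kg = 107.0909 mg/hr
Concentration = 1791 mg ÷ 100 mL = 17.91 mg/mL
Rate = 107.0909 mg/hr ÷ 17.91 mg/mL = 5.979392 mL/hr
Volume infused so far = 5.979392 mL/hr × 4.5 hr = 26.90726 mL
Volume remaining = 100 − 26.90726 = 73.09274 mL
New rate:
Dose = 4 mg/kg/hr × 34.54545 kg = 138.1818 mg/hr
Rate = 138.1818 mg/hr ÷ 17.91 mg/mL = 7.715344 mL/hr
Time remaining = 73.09274 mL ÷ 7.715344 mL/hr = 9.473684 hr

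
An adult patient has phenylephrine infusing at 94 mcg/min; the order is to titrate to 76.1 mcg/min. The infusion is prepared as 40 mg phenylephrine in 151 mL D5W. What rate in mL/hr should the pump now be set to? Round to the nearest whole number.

17 mL/hr

76.1 mcg/min × 60 min/hr = 4566 mcg/hr
Concentration = 40 mg ÷ 151 mL = 0.2649007 mg/mL = 264.9007 mcg/mL
Rate = 4566 mcg/hr ÷ 264.9007 mcg/mL = 17.23665 mL/hr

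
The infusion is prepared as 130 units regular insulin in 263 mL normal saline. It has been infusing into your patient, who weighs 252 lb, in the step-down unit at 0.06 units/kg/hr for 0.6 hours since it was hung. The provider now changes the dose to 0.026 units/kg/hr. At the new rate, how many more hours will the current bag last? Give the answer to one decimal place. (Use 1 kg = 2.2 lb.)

42.3 hours

Initial rate:
Weight = 252 lb ÷ 2.2 lb/kg = 114.5455 kg
Dose = 0.06 units/kg/hr × 114.5455 kg = 6.872727 units/hr
Concentration = 130 units ÷ 263 mL = 0.4942966 units/mL
Rate = 6.872727 units/hr ÷ 0.4942966 units/mL = 13.90406 mL/hr
Volume infused so far = 13.90406 mL/hr × 0.6 hr = 8.342434 mL
Volume remaining = 263 − 8.342434 = 254.6576 mL
New rate:
Dose = 0.026 units/kg/hr × 114.5455 kg = 2.978182 units/hr
Rate = 2.978182 units/hr ÷ 0.4942966 units/mL = 6.025091 mL/hr
Time remaining = 254.6576 mL ÷ 6.025091 mL/hr = 42.26618 hr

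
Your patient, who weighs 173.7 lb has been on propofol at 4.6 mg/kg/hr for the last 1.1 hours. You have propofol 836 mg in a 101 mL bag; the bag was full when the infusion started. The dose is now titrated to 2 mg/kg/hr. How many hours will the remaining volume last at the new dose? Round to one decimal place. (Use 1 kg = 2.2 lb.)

Initial rate:
Weight = 173.7 lb ÷ 2.2 lb/kg = 78.95455 kg
Dose = 4.6 mg/kg/hr × 78.95455 kg = 363.1909 mg/hr
Concentration = 836 mg ÷ 101 mL = 8.277228 mg/mL
Rate = 363.1909 mg/hr ÷ 8.277228 mg/mL = 43.87833 mL/hr
Volume infused so far = 43.87833 mL/hr × 1.1 hr = 48.26616 mL
Volume remaining = 101 − 48.26616 = 52.73384 mL
New rate:
Dose = 2 mg/kg/hr × 78.95455 kg = 157.9091 mg/hr
Rate = 157.9091 mg/hr ÷ 8.277228 mg/mL = 19.07753 mL/hr
Time remaining = 52.73384 mL ÷ 19.07753 mL/hr = 2.764185 hr

2.8 hours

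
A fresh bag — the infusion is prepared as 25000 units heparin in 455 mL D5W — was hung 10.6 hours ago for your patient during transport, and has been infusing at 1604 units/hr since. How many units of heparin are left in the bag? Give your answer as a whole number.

Concentration = 25000 units ÷ 455 mL = 54.94505 units/mL
Rate = 1604 units/hr ÷ 54.94505 units/mL = 29.1928 mL/hr
Volume infused = 29.1928 mL/hr × 10.6 hr = 309.4437 mL
Volume remaining = 455 − 309.4437 = 145.5563 mL
Drug remaining = 145.5563 mL × 54.94505 units/mL = 7997.6 units

7998 units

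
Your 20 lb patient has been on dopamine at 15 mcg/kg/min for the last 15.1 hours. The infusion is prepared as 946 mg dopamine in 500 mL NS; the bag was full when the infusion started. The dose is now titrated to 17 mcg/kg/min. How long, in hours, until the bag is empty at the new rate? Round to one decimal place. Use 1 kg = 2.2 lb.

88.7 hours

Initial rate:
Weight = 20 lb ÷ 2.2 lb/kg = 9.090909 kg
Dose = 15 mcg/kg/min × 9.090909 kg = 136.3636 mcg/min
136.3636 mcg/min × 60 min/hr = 8181.818 mcg/hr
Concentration = 946 mg ÷ 500 mL = 1.892 mg/mL = 1892 mcg/mL
Rate = 8181.818 mcg/hr ÷ 1892 mcg/mL = 4.324428 mL/hr
Volume infused so far = 4.324428 mL/hr × 15.1 hr = 65.29887 mL
Volume remaining = 500 − 65.29887 = 434.7011 mL
New rate:
Dose = 17 mcg/kg/min × 9.090909 kg = 154.5455 mcg/min
154.5455 mcg/min × 60 min/hr = 9272.727 mcg/hr
Rate = 9272.727 mcg/hr ÷ 1892 mcg/mL = 4.901019 mL/hr
Time remaining = 434.7011 mL ÷ 4.901019 mL/hr = 88.69608 hr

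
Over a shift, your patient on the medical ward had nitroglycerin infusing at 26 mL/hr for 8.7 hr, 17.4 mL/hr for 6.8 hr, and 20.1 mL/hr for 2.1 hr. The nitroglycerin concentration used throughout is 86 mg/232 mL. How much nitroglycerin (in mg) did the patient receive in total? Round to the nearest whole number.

143 mg

Concentration = 86 mg ÷ 232 mL = 0.3706897 mg/mL
Stage 1: 26 mL/hr × 8.7 hr = 226.2 mL → 226.2 mL × 0.3706897 mg/mL = 83.85 mg
Stage 2: 17.4 mL/hr × 6.8 hr = 118.32 mL → 118.32 mL × 0.3706897 mg/mL = 43.86 mg
Stage 3: 20.1 mL/hr × 2.1 hr = 42.21 mL → 42.21 mL × 0.3706897 mg/mL = 15.64681 mg
Total = 83.85 + 43.86 + 15.64681 = 143.3568 mg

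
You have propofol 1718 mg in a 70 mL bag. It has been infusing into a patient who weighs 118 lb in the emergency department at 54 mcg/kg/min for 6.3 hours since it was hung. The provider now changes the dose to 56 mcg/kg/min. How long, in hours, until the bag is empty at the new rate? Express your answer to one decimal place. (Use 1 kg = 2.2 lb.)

3.5 hours

Initial rate:
Weight = 118 lb ÷ 2.2 lb/kg = 53.63636 kg
Dose = 54 mcg/kg/min × 53.63636 kg = 2896.364 mcg/min
2896.364 mcg/min × 60 min/hr = 173781.8 mcg/hr
Concentration = 1718 mg ÷ 70 mL = 24.54286 mg/mL = 24542.86 mcg/mL
Rate = 173781.8 mcg/hr ÷ 24542.86 mcg/mL = 7.080749 mL/hr
Volume infused so far = 7.080749 mL/hr × 6.3 hr = 44.60872 mL
Volume remaining = 70 − 44.60872 = 25.39128 mL
New rate:
Dose = 56 mcg/kg/min × 53.63636 kg = 3003.636 mcg/min
3003.636 mcg/min × 60 min/hr = 180218.2 mcg/hr
Rate = 180218.2 mcg/hr ÷ 24542.86 mcg/mL = 7.342999 mL/hr
Time remaining = 25.39128 mL ÷ 7.342999 mL/hr = 3.457889 hr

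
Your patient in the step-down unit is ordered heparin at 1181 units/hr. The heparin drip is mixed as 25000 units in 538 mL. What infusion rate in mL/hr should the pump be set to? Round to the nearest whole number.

Concentration = 25000 units ÷ 538 mL = 46.4684 units/mL
Rate = 1181 units/hr ÷ 46.4684 units/mL = 25.41512 mL/hr

25 mL/hr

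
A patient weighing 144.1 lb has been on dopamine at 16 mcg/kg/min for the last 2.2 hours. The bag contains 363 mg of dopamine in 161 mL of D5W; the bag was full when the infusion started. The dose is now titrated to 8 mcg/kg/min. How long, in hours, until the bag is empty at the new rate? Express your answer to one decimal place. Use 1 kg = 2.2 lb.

7.1 hours

Initial rate:
Weight = 144.1 lb ÷ 2.2 lb/kg = 65.5 kg
Dose = 16 mcg/kg/min × 65.5 kg = 1048 mcg/min
1048 mcg/min × 60 min/hr = 62880 mcg/hr
Concentration = 363 mg ÷ 161 mL = 2.254658 mg/mL = 2254.658 mcg/mL
Rate = 62880 mcg/hr ÷ 2254.658 mcg/mL = 27.88893 mL/hr
Volume infused so far = 27.88893 mL/hr × 2.2 hr = 61.35564 mL
Volume remaining = 161 − 61.35564 = 99.64436 mL
New rate:
Dose = 8 mcg/kg/min × 65.5 kg = 524 mcg/min
524 mcg/min × 60 min/hr = 31440 mcg/hr
Rate = 31440 mcg/hr ÷ 2254.658 mcg/mL = 13.94446 mL/hr
Time remaining = 99.64436 mL ÷ 13.94446 mL/hr = 7.145802 hr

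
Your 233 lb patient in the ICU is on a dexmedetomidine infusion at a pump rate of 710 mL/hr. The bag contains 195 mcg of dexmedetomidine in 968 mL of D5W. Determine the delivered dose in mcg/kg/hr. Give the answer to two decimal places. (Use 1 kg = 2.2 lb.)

Weight = 233 lb ÷ 2.2 lb/kg = 105.9091 kg
Concentration = 195 mcg ÷ 968 mL = 0.2014463 mcg/mL
Drug rate = 710 mL/hr × 0.2014463 mcg/mL = 143.0269 mcg/hr
143.0269 mcg/hr ÷ 105.9091 kg = 1.350468 mcg/kg/hr

1.35 mcg/kg/hr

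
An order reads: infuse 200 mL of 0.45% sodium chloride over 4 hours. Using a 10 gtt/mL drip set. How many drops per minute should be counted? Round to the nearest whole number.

200 mL ÷ (4 hr × 60 = 240 min) = 0.8333333 mL/min
0.8333333 mL/min × 10 gtt/mL = 8.333333 gtt/min

8 gtt/min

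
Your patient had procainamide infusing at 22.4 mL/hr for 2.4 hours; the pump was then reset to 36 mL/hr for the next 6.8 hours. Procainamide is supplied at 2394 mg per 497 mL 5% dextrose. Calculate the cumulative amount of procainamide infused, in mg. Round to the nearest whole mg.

1438 mg

Concentration = 2394 mg ÷ 497 mL = 4.816901 mg/mL
Stage 1: 22.4 mL/hr × 2.4 hr = 53.76 mL → 53.76 mL × 4.816901 mg/mL = 258.9566 mg
Stage 2: 36 mL/hr × 6.8 hr = 244.8 mL → 244.8 mL × 4.816901 mg/mL = 1179.177 mg
Total = 258.9566 + 1179.177 = 1438.134 mg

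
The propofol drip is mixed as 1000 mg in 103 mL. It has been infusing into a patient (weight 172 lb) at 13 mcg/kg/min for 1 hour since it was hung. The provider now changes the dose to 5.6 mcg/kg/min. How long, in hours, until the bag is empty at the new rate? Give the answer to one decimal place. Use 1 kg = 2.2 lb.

35.7 hours

Initial rate:
Weight = 172 lb ÷ 2.2 lb/kg = 78.18182 kg
Dose = 13 mcg/kg/min × 78.18182 kg = 1016.364 mcg/min
1016.364 mcg/min × 60 min/hr = 60981.82 mcg/hr
Concentration = 1000 mg ÷ 103 mL = 9.708738 mg/mL = 9708.738 mcg/mL
Rate = 60981.82 mcg/hr ÷ 9708.738 mcg/mL = 6.281127 mL/hr
Volume infused so far = 6.281127 mL/hr × 1 hr = 6.281127 mL
Volume remaining = 103 − 6.281127 = 96.71887 mL
New rate:
Dose = 5.6 mcg/kg/min × 78.18182 kg = 437.8182 mcg/min
437.8182 mcg/min × 60 min/hr = 26269.09 mcg/hr
Rate = 26269.09 mcg/hr ÷ 9708.738 mcg/mL = 2.705716 mL/hr
Time remaining = 96.71887 mL ÷ 2.705716 mL/hr = 35.74612 hr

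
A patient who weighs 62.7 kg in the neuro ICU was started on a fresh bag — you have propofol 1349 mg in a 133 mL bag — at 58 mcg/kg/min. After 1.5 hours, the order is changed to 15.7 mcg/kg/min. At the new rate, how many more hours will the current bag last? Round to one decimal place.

Initial rate:
Dose = 58 mcg/kg/min × 62.7 kg = 3636.6 mcg/min
3636.6 mcg/min × 60 min/hr = 218196 mcg/hr
Concentration = 1349 mg ÷ 133 mL = 10.14286 mg/mL = 10142.86 mcg/mL
Rate = 218196 mcg/hr ÷ 10142.86 mcg/mL = 21.51228 mL/hr
Volume infused so far = 21.51228 mL/hr × 1.5 hr = 32.26842 mL
Volume remaining = 133 − 32.26842 = 100.7316 mL
New rate:
Dose = 15.7 mcg/kg/min × 62.7 kg = 984.39 mcg/min
984.39 mcg/min × 60 min/hr = 59063.4 mcg/hr
Rate = 59063.4 mcg/hr ÷ 10142.86 mcg/mL = 5.823152 mL/hr
Time remaining = 100.7316 mL ÷ 5.823152 mL/hr = 17.29846 hr

17.3 hours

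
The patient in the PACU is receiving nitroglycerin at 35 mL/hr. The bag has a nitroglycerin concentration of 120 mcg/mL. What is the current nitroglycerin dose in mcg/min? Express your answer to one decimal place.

Drug rate = 35 mL/hr × 120 mcg/mL = 4200 mcg/hr
4200 mcg/hr ÷ 60 min/hr = 70 mcg/min

70.0 mcg/min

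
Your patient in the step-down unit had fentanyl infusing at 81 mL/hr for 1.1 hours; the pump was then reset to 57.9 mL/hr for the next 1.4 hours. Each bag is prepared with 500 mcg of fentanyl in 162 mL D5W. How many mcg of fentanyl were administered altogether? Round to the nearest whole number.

525 mcg

Concentration = 500 mcg ÷ 162 mL = 3.08642 mcg/mL
Stage 1: 81 mL/hr × 1.1 hr = 89.1 mL → 89.1 mL × 3.08642 mcg/mL = 275 mcg
Stage 2: 57.9 mL/hr × 1.4 hr = 81.06 mL → 81.06 mL × 3.08642 mcg/mL = 250.1852 mcg
Total = 275 + 250.1852 = 525.1852 mcg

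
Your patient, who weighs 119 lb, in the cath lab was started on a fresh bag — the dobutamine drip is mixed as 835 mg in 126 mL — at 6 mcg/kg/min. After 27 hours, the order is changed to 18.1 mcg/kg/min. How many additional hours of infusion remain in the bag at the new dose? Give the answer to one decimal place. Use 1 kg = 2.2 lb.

Initial rate:
Weight = 119 lb ÷ 2.2 lb/kg = 54.09091 kg
Dose = 6 mcg/kg/min × 54.09091 kg = 324.5455 mcg/min
324.5455 mcg/min × 60 min/hr = 19472.73 mcg/hr
Concentration = 835 mg ÷ 126 mL = 6.626984 mg/mL = 6626.984 mcg/mL
Rate = 19472.73 mcg/hr ÷ 6626.984 mcg/mL = 2.9384 mL/hr
Volume infused so far = 2.9384 mL/hr × 27 hr = 79.33679 mL
Volume remaining = 126 − 79.33679 = 46.66321 mL
New rate:
Dose = 18.1 mcg/kg/min × 54.09091 kg = 979.0455 mcg/min
979.0455 mcg/min × 60 min/hr = 58742.73 mcg/hr
Rate = 58742.73 mcg/hr ÷ 6626.984 mcg/mL = 8.864172 mL/hr
Time remaining = 46.66321 mL ÷ 8.864172 mL/hr = 5.264249 hr

5.3 hours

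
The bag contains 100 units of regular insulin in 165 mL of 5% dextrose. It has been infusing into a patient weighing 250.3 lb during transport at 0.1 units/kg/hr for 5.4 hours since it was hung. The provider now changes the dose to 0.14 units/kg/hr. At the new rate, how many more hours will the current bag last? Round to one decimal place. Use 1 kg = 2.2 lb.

Initial rate:
Weight = 250.3 lb ÷ 2.2 lb/kg = 113.7727 kg
Dose = 0.1 units/kg/hr × 113.7727 kg = 11.37727 units/hr
Concentration = 100 units ÷ 165 mL = 0.6060606 units/mL
Rate = 11.37727 units/hr ÷ 0.6060606 units/mL = 18.7725 mL/hr
Volume infused so far = 18.7725 mL/hr × 5.4 hr = 101.3715 mL
Volume remaining = 165 − 101.3715 = 63.6285 mL
New rate:
Dose = 0.14 units/kg/hr × 113.7727 kg = 15.92818 units/hr
Rate = 15.92818 units/hr ÷ 0.6060606 units/mL = 26.2815 mL/hr
Time remaining = 63.6285 mL ÷ 26.2815 mL/hr = 2.421038 hr

2.4 hours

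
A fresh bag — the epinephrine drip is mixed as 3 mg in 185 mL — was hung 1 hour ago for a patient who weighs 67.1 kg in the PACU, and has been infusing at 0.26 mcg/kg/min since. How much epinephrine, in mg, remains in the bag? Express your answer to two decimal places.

Dose = 0.26 mcg/kg/min × 67.1 kg = 17.446 mcg/min
17.446 mcg/min × 60 min/hr = 1046.76 mcg/hr
Concentration = 3 mg ÷ 185 mL = 0.01621622 mg/mL = 16.21622 mcg/mL
Rate = 1046.76 mcg/hr ÷ 16.21622 mcg/mL = 64.5502 mL/hr
Volume infused = 64.5502 mL/hr × 1 hr = 64.5502 mL
Volume remaining = 185 − 64.5502 = 120.4498 mL
Drug remaining = 120.4498 mL × 16.21622 mcg/mL = 1953.24 mcg = 1.95324 mg

1.95 mg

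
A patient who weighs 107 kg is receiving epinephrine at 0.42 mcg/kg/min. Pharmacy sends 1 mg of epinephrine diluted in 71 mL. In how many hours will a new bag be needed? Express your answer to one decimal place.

Dose = 0.42 mcg/kg/min × 107 kg = 44.94 mcg/min
44.94 mcg/min × 60 min/hr = 2696.4 mcg/hr
Concentration = 1 mg ÷ 71 mL = 0.01408451 mg/mL = 14.08451 mcg/mL
Rate = 2696.4 mcg/hr ÷ 14.08451 mcg/mL = 191.4444 mL/hr
Duration = 71 mL ÷ 191.4444 mL/hr = 0.3708649 hr

0.4 hours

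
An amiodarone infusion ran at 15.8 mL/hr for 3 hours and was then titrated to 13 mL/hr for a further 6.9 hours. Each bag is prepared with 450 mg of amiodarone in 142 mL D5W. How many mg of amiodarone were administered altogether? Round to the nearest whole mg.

434 mg

Concentration = 450 mg ÷ 142 mL = 3.169014 mg/mL
Stage 1: 15.8 mL/hr × 3 hr = 47.4 mL → 47.4 mL × 3.169014 mg/mL = 150.2113 mg
Stage 2: 13 mL/hr × 6.9 hr = 89.7 mL → 89.7 mL × 3.169014 mg/mL = 284.2606 mg
Total = 150.2113 + 284.2606 = 434.4718 mg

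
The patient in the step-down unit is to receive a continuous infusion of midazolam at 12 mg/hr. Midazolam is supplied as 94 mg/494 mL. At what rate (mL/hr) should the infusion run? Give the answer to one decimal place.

63.1 mL/hr

Concentration = 94 mg ÷ 494 mL = 0.1902834 mg/mL
Rate = 12 mg/hr ÷ 0.1902834 mg/mL = 63.06383 mL/hr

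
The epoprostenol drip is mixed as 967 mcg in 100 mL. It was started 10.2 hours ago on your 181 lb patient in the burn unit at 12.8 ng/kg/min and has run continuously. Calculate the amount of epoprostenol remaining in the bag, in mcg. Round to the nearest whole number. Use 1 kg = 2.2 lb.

Weight = 181 lb ÷ 2.2 lb/kg = 82.27273 kg
Dose = 12.8 ng/kg/min × 82.27273 kg = 1053.091 ng/min
1053.091 ng/min × 60 min/hr = 63185.45 ng/hr
Concentration = 967 mcg ÷ 100 mL = 9.67 mcg/mL = 9670 ng/mL
Rate = 63185.45 ng/hr ÷ 9670 ng/mL = 6.534173 mL/hr
Volume infused = 6.534173 mL/hr × 10.2 hr = 66.64857 mL
Volume remaining = 100 − 66.64857 = 33.35143 mL
Drug remaining = 33.35143 mL × 9670 ng/mL = 322508.4 ng = 322.5084 mcg

323 mcg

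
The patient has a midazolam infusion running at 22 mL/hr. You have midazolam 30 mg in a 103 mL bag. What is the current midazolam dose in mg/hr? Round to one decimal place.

6.4 mg/hr

Concentration = 30 mg ÷ 103 mL = 0.2912621 mg/mL
Drug rate = 22 mL/hr × 0.2912621 mg/mL = 6.407767 mg/hr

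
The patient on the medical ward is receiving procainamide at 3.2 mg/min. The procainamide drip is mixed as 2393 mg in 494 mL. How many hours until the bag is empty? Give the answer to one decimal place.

3.2 mg/min × 60 min/hr = 192 mg/hr
Concentration = 2393 mg ÷ 494 mL = 4.84413 mg/mL
Rate = 192 mg/hr ÷ 4.84413 mg/mL = 39.6356 mL/hr
Duration = 494 mL ÷ 39.6356 mL/hr = 12.46354 hr

12.5 hours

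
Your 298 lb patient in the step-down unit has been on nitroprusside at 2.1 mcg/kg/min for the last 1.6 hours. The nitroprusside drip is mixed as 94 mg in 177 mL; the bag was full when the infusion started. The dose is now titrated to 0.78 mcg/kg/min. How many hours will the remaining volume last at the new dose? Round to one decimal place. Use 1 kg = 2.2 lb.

10.5 hours

Initial rate:
Weight = 298 lb ÷ 2.2 lb/kg = 135.4545 kg
Dose = 2.1 mcg/kg/min × 135.4545 kg = 284.4545 mcg/min
284.4545 mcg/min × 60 min/hr = 17067.27 mcg/hr
Concentration = 94 mg ÷ 177 mL = 0.5310734 mg/mL = 531.0734 mcg/mL
Rate = 17067.27 mcg/hr ÷ 531.0734 mcg/mL = 32.13731 mL/hr
Volume infused so far = 32.13731 mL/hr × 1.6 hr = 51.4197 mL
Volume remaining = 177 − 51.4197 = 125.5803 mL
New rate:
Dose = 0.78 mcg/kg/min × 135.4545 kg = 105.6545 mcg/min
105.6545 mcg/min × 60 min/hr = 6339.273 mcg/hr
Rate = 6339.273 mcg/hr ÷ 531.0734 mcg/mL = 11.93672 mL/hr
Time remaining = 125.5803 mL ÷ 11.93672 mL/hr = 10.52051 hr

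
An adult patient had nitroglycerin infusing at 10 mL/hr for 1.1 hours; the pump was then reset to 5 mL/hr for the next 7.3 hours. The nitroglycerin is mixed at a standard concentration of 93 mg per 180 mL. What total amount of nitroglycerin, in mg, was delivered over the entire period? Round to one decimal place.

24.5 mg

Concentration = 93 mg ÷ 180 mL = 0.5166667 mg/mL
Stage 1: 10 mL/hr × 1.1 hr = 11 mL → 11 mL × 0.5166667 mg/mL = 5.683333 mg
Stage 2: 5 mL/hr × 7.3 hr = 36.5 mL → 36.5 mL × 0.5166667 mg/mL = 18.85833 mg
Total = 5.683333 + 18.85833 = 24.54167 mg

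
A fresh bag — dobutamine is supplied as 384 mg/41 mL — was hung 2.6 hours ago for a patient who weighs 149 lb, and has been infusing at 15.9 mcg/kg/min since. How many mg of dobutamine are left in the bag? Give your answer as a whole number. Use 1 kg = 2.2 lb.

216 mg

Weight = 149 lb ÷ 2.2 lb/kg = 67.72727 kg
Dose = 15.9 mcg/kg/min × 67.72727 kg = 1076.864 mcg/min
1076.864 mcg/min × 60 min/hr = 64611.82 mcg/hr
Concentration = 384 mg ÷ 41 mL = 9.365854 mg/mL = 9365.854 mcg/mL
Rate = 64611.82 mcg/hr ÷ 9365.854 mcg/mL = 6.898658 mL/hr
Volume infused = 6.898658 mL/hr × 2.6 hr = 17.93651 mL
Volume remaining = 41 − 17.93651 = 23.06349 mL
Drug remaining = 23.06349 mL × 9365.854 mcg/mL = 216009.3 mcg = 216.0093 mg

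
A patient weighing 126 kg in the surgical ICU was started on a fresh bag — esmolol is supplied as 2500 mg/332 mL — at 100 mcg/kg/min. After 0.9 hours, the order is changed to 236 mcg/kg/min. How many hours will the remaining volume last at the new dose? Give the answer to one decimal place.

1.0 hours

Initial rate:
Dose = 100 mcg/kg/min × 126 kg = 12600 mcg/min
12600 mcg/min × 60 min/hr = 756000 mcg/hr
Concentration = 2500 mg ÷ 332 mL = 7.53012 mg/mL = 7530.12 mcg/mL
Rate = 756000 mcg/hr ÷ 7530.12 mcg/mL = 100.3968 mL/hr
Volume infused so far = 100.3968 mL/hr × 0.9 hr = 90.35712 mL
Volume remaining = 332 − 90.35712 = 241.6429 mL
New rate:
Dose = 236 mcg/kg/min × 126 kg = 29736 mcg/min
29736 mcg/min × 60 min/hr = 1784160 mcg/hr
Rate = 1784160 mcg/hr ÷ 7530.12 mcg/mL = 236.9364 mL/hr
Time remaining = 241.6429 mL ÷ 236.9364 mL/hr = 1.019864 hr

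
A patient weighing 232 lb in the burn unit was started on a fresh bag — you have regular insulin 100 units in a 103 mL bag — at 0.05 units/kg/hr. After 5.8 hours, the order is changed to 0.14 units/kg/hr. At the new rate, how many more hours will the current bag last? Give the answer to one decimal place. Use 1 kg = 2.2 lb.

4.7 hours

Initial rate:
Weight = 232 lb ÷ 2.2 lb/kg = 105.4545 kg
Dose = 0.05 units/kg/hr × 105.4545 kg = 5.272727 units/hr
Concentration = 100 units ÷ 103 mL = 0.9708738 units/mL
Rate = 5.272727 units/hr ÷ 0.9708738 units/mL = 5.430909 mL/hr
Volume infused so far = 5.430909 mL/hr × 5.8 hr = 31.49927 mL
Volume remaining = 103 − 31.49927 = 71.50073 mL
New rate:
Dose = 0.14 units/kg/hr × 105.4545 kg = 14.76364 units/hr
Rate = 14.76364 units/hr ÷ 0.9708738 units/mL = 15.20655 mL/hr
Time remaining = 71.50073 mL ÷ 15.20655 mL/hr = 4.70197 hr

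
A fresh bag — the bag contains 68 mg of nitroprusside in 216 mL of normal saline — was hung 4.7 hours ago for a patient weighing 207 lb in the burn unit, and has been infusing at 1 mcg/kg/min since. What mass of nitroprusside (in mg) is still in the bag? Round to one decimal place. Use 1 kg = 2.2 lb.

41.5 mg

Weight = 207 lb ÷ 2.2 lb/kg = 94.09091 kg
Dose = 1 mcg/kg/min × 94.09091 kg = 94.09091 mcg/min
94.09091 mcg/min × 60 min/hr = 5645.455 mcg/hr
Concentration = 68 mg ÷ 216 mL = 0.3148148 mg/mL = 314.8148 mcg/mL
Rate = 5645.455 mcg/hr ÷ 314.8148 mcg/mL = 17.93262 mL/hr
Volume infused = 17.93262 mL/hr × 4.7 hr = 84.28332 mL
Volume remaining = 216 − 84.28332 = 131.7167 mL
Drug remaining = 131.7167 mL × 314.8148 mcg/mL = 41466.36 mcg = 41.46636 mg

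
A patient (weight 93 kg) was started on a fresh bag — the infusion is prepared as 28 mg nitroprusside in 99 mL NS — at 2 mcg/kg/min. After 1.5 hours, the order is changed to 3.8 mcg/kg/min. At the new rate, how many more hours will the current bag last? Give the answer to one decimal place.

Initial rate:
Dose = 2 mcg/kg/min × 93 kg = 186 mcg/min
186 mcg/min × 60 min/hr = 11160 mcg/hr
Concentration = 28 mg ÷ 99 mL = 0.2828283 mg/mL = 282.8283 mcg/mL
Rate = 11160 mcg/hr ÷ 282.8283 mcg/mL = 39.45857 mL/hr
Volume infused so far = 39.45857 mL/hr × 1.5 hr = 59.18786 mL
Volume remaining = 99 − 59.18786 = 39.81214 mL
New rate:
Dose = 3.8 mcg/kg/min × 93 kg = 353.4 mcg/min
353.4 mcg/min × 60 min/hr = 21204 mcg/hr
Rate = 21204 mcg/hr ÷ 282.8283 mcg/mL = 74.97129 mL/hr
Time remaining = 39.81214 mL ÷ 74.97129 mL/hr = 0.5310319 hr

0.5 hours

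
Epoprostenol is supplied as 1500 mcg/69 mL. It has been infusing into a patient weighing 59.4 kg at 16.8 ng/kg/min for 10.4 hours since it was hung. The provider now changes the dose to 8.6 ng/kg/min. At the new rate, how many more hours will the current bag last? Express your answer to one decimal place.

Initial rate:
Dose = 16.8 ng/kg/min × 59.4 kg = 997.92 ng/min
997.92 ng/min × 60 min/hr = 59875.2 ng/hr
Concentration = 1500 mcg ÷ 69 mL = 21.73913 mcg/mL = 21739.13 ng/mL
Rate = 59875.2 ng/hr ÷ 21739.13 ng/mL = 2.754259 mL/hr
Volume infused so far = 2.754259 mL/hr × 10.4 hr = 28.6443 mL
Volume remaining = 69 − 28.6443 = 40.3557 mL
New rate:
Dose = 8.6 ng/kg/min × 59.4 kg = 510.84 ng/min
510.84 ng/min × 60 min/hr = 30650.4 ng/hr
Rate = 30650.4 ng/hr ÷ 21739.13 ng/mL = 1.409918 mL/hr
Time remaining = 40.3557 mL ÷ 1.409918 mL/hr = 28.62272 hr

28.6 hours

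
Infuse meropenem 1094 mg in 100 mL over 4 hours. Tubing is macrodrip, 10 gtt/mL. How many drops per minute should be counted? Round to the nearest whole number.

4 gtt/min

100 mL ÷ (4 hr × 60 = 240 min) = 0.4166667 mL/min
0.4166667 mL/min × 10 gtt/mL = 4.166667 gtt/min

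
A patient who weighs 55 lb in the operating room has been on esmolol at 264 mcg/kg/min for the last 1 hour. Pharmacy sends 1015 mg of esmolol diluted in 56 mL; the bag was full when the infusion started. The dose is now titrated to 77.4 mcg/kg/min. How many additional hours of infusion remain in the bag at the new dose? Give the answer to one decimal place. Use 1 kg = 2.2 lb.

Initial rate:
Weight = 55 lb ÷ 2.2 lb/kg = 25 kg
Dose = 264 mcg/kg/min × 25 kg = 6600 mcg/min
6600 mcg/min × 60 min/hr = 396000 mcg/hr
Concentration = 1015 mg ÷ 56 mL = 18.125 mg/mL = 18125 mcg/mL
Rate = 396000 mcg/hr ÷ 18125 mcg/mL = 21.84828 mL/hr
Volume infused so far = 21.84828 mL/hr × 1 hr = 21.84828 mL
Volume remaining = 56 − 21.84828 = 34.15172 mL
New rate:
Dose = 77.4 mcg/kg/min × 25 kg = 1935 mcg/min
1935 mcg/min × 60 min/hr = 116100 mcg/hr
Rate = 116100 mcg/hr ÷ 18125 mcg/mL = 6.405517 mL/hr
Time remaining = 34.15172 mL ÷ 6.405517 mL/hr = 5.331611 hr

5.3 hours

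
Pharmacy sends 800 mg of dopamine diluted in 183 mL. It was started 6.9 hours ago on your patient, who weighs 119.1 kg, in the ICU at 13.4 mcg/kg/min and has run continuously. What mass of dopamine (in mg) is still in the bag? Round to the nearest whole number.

139 mg

Dose = 13.4 mcg/kg/min × 119.1 kg = 1595.94 mcg/min
1595.94 mcg/min × 60 min/hr = 95756.4 mcg/hr
Concentration = 800 mg ÷ 183 mL = 4.371585 mg/mL = 4371.585 mcg/mL
Rate = 95756.4 mcg/hr ÷ 4371.585 mcg/mL = 21.90428 mL/hr
Volume infused = 21.90428 mL/hr × 6.9 hr = 151.1395 mL
Volume remaining = 183 − 151.1395 = 31.86049 mL
Drug remaining = 31.86049 mL × 4371.585 mcg/mL = 139280.8 mcg = 139.2808 mg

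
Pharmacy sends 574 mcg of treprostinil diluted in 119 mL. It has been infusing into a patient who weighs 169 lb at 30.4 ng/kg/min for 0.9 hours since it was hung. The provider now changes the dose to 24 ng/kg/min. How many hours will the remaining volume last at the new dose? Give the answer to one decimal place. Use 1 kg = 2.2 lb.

4.0 hours

Initial rate:
Weight = 169 lb ÷ 2.2 lb/kg = 76.81818 kg
Dose = 30.4 ng/kg/min × 76.81818 kg = 2335.273 ng/min
2335.273 ng/min × 60 min/hr = 140116.4 ng/hr
Concentration = 574 mcg ÷ 119 mL = 4.823529 mcg/mL = 4823.529 ng/mL
Rate = 140116.4 ng/hr ÷ 4823.529 ng/mL = 29.04851 mL/hr
Volume infused so far = 29.04851 mL/hr × 0.9 hr = 26.14366 mL
Volume remaining = 119 − 26.14366 = 92.85634 mL
New rate:
Dose = 24 ng/kg/min × 76.81818 kg = 1843.636 ng/min
1843.636 ng/min × 60 min/hr = 110618.2 ng/hr
Rate = 110618.2 ng/hr ÷ 4823.529 ng/mL = 22.93304 mL/hr
Time remaining = 92.85634 mL ÷ 22.93304 mL/hr = 4.04902 hr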